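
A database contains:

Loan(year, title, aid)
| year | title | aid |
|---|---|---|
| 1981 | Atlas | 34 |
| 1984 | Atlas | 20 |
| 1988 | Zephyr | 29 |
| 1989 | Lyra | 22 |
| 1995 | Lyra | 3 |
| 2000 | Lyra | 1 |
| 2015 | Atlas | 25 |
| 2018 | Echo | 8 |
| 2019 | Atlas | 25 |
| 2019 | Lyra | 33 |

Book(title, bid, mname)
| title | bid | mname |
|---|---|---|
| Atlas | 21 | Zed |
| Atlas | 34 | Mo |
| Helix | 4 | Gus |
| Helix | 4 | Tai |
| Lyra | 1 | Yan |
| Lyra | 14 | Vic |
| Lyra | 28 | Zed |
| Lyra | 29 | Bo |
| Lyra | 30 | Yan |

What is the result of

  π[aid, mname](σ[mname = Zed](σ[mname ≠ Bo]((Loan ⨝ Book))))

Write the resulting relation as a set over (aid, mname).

{(1, Zed), (20, Zed), (22, Zed), (25, Zed), (3, Zed), (33, Zed), (34, Zed)}

Joining Loan and Book on title yields {(1981, Atlas, 34, 21, Zed), (1981, Atlas, 34, 34, Mo), (1984, Atlas, 20, 21, Zed), (1984, Atlas, 20, 34, Mo), (1989, Lyra, 22, 1, Yan), (1989, Lyra, 22, 14, Vic), (1989, Lyra, 22, 28, Zed), (1989, Lyra, 22, 29, Bo), (1989, Lyra, 22, 30, Yan), (1995, Lyra, 3, 1, Yan), (1995, Lyra, 3, 14, Vic), (1995, Lyra, 3, 28, Zed), (1995, Lyra, 3, 29, Bo), (1995, Lyra, 3, 30, Yan), (2000, Lyra, 1, 1, Yan), (2000, Lyra, 1, 14, Vic), (2000, Lyra, 1, 28, Zed), (2000, Lyra, 1, 29, Bo), (2000, Lyra, 1, 30, Yan), (2015, Atlas, 25, 21, Zed), (2015, Atlas, 25, 34, Mo), (2019, Atlas, 25, 21, Zed), (2019, Atlas, 25, 34, Mo), (2019, Lyra, 33, 1, Yan), (2019, Lyra, 33, 14, Vic), (2019, Lyra, 33, 28, Zed), (2019, Lyra, 33, 29, Bo), (2019, Lyra, 33, 30, Yan)}.
σ[mname ≠ Bo]: keep tuples satisfying mname ≠ Bo → {(1981, Atlas, 34, 21, Zed), (1981, Atlas, 34, 34, Mo), (1984, Atlas, 20, 21, Zed), (1984, Atlas, 20, 34, Mo), (1989, Lyra, 22, 1, Yan), (1989, Lyra, 22, 14, Vic), (1989, Lyra, 22, 28, Zed), (1989, Lyra, 22, 30, Yan), (1995, Lyra, 3, 1, Yan), (1995, Lyra, 3, 14, Vic), (1995, Lyra, 3, 28, Zed), (1995, Lyra, 3, 30, Yan), (2000, Lyra, 1, 1, Yan), (2000, Lyra, 1, 14, Vic), (2000, Lyra, 1, 28, Zed), (2000, Lyra, 1, 30, Yan), (2015, Atlas, 25, 21, Zed), (2015, Atlas, 25, 34, Mo), (2019, Atlas, 25, 21, Zed), (2019, Atlas, 25, 34, Mo), (2019, Lyra, 33, 1, Yan), (2019, Lyra, 33, 14, Vic), (2019, Lyra, 33, 28, Zed), (2019, Lyra, 33, 30, Yan)}
σ[mname = Zed]: keep tuples satisfying mname = Zed → {(1981, Atlas, 34, 21, Zed), (1984, Atlas, 20, 21, Zed), (1989, Lyra, 22, 28, Zed), (1995, Lyra, 3, 28, Zed), (2000, Lyra, 1, 28, Zed), (2015, Atlas, 25, 21, Zed), (2019, Atlas, 25, 21, Zed), (2019, Lyra, 33, 28, Zed)}
π_{aid, mname} gives {(1, Zed), (20, Zed), (22, Zed), (25, Zed), (3, Zed), (33, Zed), (34, Zed)} (1 duplicate(s) eliminated).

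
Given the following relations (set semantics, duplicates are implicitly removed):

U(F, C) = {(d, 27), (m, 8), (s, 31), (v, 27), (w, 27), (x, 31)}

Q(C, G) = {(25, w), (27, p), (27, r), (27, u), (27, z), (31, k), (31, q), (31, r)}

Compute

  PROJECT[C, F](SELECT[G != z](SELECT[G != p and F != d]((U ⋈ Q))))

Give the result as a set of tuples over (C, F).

U ⋈ Q (natural join on C): {(d, 27, p), (d, 27, r), (d, 27, u), (d, 27, z), (s, 31, k), (s, 31, q), (s, 31, r), (v, 27, p), (v, 27, r), (v, 27, u), (v, 27, z), (w, 27, p), (w, 27, r), (w, 27, u), (w, 27, z), (x, 31, k), (x, 31, q), (x, 31, r)}
σ[G != p and F != d]: keep tuples satisfying G != p and F != d → {(s, 31, k), (s, 31, q), (s, 31, r), (v, 27, r), (v, 27, u), (v, 27, z), (w, 27, r), (w, 27, u), (w, 27, z), (x, 31, k), (x, 31, q), (x, 31, r)}
σ[G != z]: keep tuples satisfying G != z → {(s, 31, k), (s, 31, q), (s, 31, r), (v, 27, r), (v, 27, u), (w, 27, r), (w, 27, u), (x, 31, k), (x, 31, q), (x, 31, r)}
Keep only column(s) C, F (6 duplicate(s) eliminated): {(27, v), (27, w), (31, s), (31, x)}

{(27, v), (27, w), (31, s), (31, x)}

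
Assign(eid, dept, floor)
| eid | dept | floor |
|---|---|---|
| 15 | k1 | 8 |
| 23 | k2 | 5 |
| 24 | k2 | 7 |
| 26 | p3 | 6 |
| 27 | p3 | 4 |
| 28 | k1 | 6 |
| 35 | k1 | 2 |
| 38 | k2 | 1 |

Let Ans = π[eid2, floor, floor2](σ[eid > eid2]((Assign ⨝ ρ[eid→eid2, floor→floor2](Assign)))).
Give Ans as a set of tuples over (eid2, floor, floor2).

ρ[eid→eid2, floor→floor2]: schema becomes (eid2, dept, floor2); tuples unchanged.
Assign ⋈ ρ[eid→eid2, floor→floor2](Assign) (natural join on dept): {(15, k1, 8, 15, 8), (15, k1, 8, 28, 6), (15, k1, 8, 35, 2), (23, k2, 5, 23, 5), (23, k2, 5, 24, 7), (23, k2, 5, 38, 1), (24, k2, 7, 23, 5), (24, k2, 7, 24, 7), (24, k2, 7, 38, 1), (26, p3, 6, 26, 6), (26, p3, 6, 27, 4), (27, p3, 4, 26, 6), (27, p3, 4, 27, 4), (28, k1, 6, 15, 8), (28, k1, 6, 28, 6), (28, k1, 6, 35, 2), (35, k1, 2, 15, 8), (35, k1, 2, 28, 6), (35, k1, 2, 35, 2), (38, k2, 1, 23, 5), (38, k2, 1, 24, 7), (38, k2, 1, 38, 1)}
Selection eid > eid2: {(24, k2, 7, 23, 5), (27, p3, 4, 26, 6), (28, k1, 6, 15, 8), (35, k1, 2, 15, 8), (35, k1, 2, 28, 6), (38, k2, 1, 23, 5), (38, k2, 1, 24, 7)}
π_{eid2, floor, floor2} gives {(15, 2, 8), (15, 6, 8), (23, 1, 5), (23, 7, 5), (24, 1, 7), (26, 4, 6), (28, 2, 6)}.

{(15, 2, 8), (15, 6, 8), (23, 1, 5), (23, 7, 5), (24, 1, 7), (26, 4, 6), (28, 2, 6)}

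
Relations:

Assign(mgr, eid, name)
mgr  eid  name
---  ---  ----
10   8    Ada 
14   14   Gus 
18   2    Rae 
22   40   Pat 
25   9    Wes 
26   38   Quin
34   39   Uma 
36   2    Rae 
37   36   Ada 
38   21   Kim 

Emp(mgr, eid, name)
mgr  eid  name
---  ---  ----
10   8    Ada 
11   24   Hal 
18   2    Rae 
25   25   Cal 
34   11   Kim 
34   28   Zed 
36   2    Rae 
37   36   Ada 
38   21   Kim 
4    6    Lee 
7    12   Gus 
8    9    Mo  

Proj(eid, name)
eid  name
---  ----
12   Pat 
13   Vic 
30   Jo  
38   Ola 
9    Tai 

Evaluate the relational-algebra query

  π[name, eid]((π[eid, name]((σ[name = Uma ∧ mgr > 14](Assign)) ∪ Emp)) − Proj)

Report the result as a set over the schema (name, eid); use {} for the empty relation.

{(Ada, 36), (Ada, 8), (Cal, 25), (Gus, 12), (Hal, 24), (Kim, 11), (Kim, 21), (Lee, 6), (Mo, 9), (Rae, 2), (Uma, 39), (Zed, 28)}

Filtering on name = Uma ∧ mgr > 14 leaves {(34, 39, Uma)}.
Union: {(34, 39, Uma)} with {(10, 8, Ada), (11, 24, Hal), (18, 2, Rae), (25, 25, Cal), (34, 11, Kim), (34, 28, Zed), (36, 2, Rae), (37, 36, Ada), (38, 21, Kim), (4, 6, Lee), (7, 12, Gus), (8, 9, Mo)} → {(10, 8, Ada), (11, 24, Hal), (18, 2, Rae), (25, 25, Cal), (34, 11, Kim), (34, 28, Zed), (34, 39, Uma), (36, 2, Rae), (37, 36, Ada), (38, 21, Kim), (4, 6, Lee), (7, 12, Gus), (8, 9, Mo)}
π[eid, name]: project onto (eid, name) (1 duplicate(s) eliminated) → {(11, Kim), (12, Gus), (2, Rae), (21, Kim), (24, Hal), (25, Cal), (28, Zed), (36, Ada), (39, Uma), (6, Lee), (8, Ada), (9, Mo)}
Difference: {(11, Kim), (12, Gus), (2, Rae), (21, Kim), (24, Hal), (25, Cal), (28, Zed), (36, Ada), (39, Uma), (6, Lee), (8, Ada), (9, Mo)} with {(12, Pat), (13, Vic), (30, Jo), (38, Ola), (9, Tai)} → {(11, Kim), (12, Gus), (2, Rae), (21, Kim), (24, Hal), (25, Cal), (28, Zed), (36, Ada), (39, Uma), (6, Lee), (8, Ada), (9, Mo)}
π[name, eid]: project onto (name, eid) → {(Ada, 36), (Ada, 8), (Cal, 25), (Gus, 12), (Hal, 24), (Kim, 11), (Kim, 21), (Lee, 6), (Mo, 9), (Rae, 2), (Uma, 39), (Zed, 28)}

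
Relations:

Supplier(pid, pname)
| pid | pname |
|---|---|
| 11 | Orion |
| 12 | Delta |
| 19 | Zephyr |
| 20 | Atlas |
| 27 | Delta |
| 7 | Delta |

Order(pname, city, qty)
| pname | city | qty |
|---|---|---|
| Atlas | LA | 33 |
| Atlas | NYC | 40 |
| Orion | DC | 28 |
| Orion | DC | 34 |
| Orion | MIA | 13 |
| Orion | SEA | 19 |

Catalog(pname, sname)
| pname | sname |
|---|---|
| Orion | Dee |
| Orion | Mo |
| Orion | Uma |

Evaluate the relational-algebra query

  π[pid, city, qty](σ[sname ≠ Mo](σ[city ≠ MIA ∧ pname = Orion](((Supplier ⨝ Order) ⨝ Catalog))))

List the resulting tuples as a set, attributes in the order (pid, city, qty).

{(11, DC, 28), (11, DC, 34), (11, SEA, 19)}

Joining Supplier and Order on pname yields {(11, Orion, DC, 28), (11, Orion, DC, 34), (11, Orion, MIA, 13), (11, Orion, SEA, 19), (20, Atlas, LA, 33), (20, Atlas, NYC, 40)}.
Joining (Supplier ⨝ Order) and Catalog on pname yields {(11, Orion, DC, 28, Dee), (11, Orion, DC, 28, Mo), (11, Orion, DC, 28, Uma), (11, Orion, DC, 34, Dee), (11, Orion, DC, 34, Mo), (11, Orion, DC, 34, Uma), (11, Orion, MIA, 13, Dee), (11, Orion, MIA, 13, Mo), (11, Orion, MIA, 13, Uma), (11, Orion, SEA, 19, Dee), (11, Orion, SEA, 19, Mo), (11, Orion, SEA, 19, Uma)}.
σ[city ≠ MIA ∧ pname = Orion]: keep tuples satisfying city ≠ MIA ∧ pname = Orion → {(11, Orion, DC, 28, Dee), (11, Orion, DC, 28, Mo), (11, Orion, DC, 28, Uma), (11, Orion, DC, 34, Dee), (11, Orion, DC, 34, Mo), (11, Orion, DC, 34, Uma), (11, Orion, SEA, 19, Dee), (11, Orion, SEA, 19, Mo), (11, Orion, SEA, 19, Uma)}
σ[sname ≠ Mo]: keep tuples satisfying sname ≠ Mo → {(11, Orion, DC, 28, Dee), (11, Orion, DC, 28, Uma), (11, Orion, DC, 34, Dee), (11, Orion, DC, 34, Uma), (11, Orion, SEA, 19, Dee), (11, Orion, SEA, 19, Uma)}
Projecting to pid, city, qty (3 duplicate(s) eliminated): {(11, DC, 28), (11, DC, 34), (11, SEA, 19)}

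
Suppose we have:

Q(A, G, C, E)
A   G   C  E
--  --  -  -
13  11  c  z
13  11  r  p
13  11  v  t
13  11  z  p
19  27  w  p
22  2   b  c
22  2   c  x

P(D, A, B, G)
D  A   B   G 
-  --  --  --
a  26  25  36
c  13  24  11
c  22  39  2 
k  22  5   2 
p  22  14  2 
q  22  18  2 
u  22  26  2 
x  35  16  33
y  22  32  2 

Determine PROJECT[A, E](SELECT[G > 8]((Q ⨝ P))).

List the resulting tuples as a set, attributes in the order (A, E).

{(13, p), (13, t), (13, z)}

Natural join on A, G: {(13, 11, c, z, c, 24), (13, 11, r, p, c, 24), (13, 11, v, t, c, 24), (13, 11, z, p, c, 24), (22, 2, b, c, c, 39), (22, 2, b, c, k, 5), (22, 2, b, c, p, 14), (22, 2, b, c, q, 18), (22, 2, b, c, u, 26), (22, 2, b, c, y, 32), (22, 2, c, x, c, 39), (22, 2, c, x, k, 5), (22, 2, c, x, p, 14), (22, 2, c, x, q, 18), (22, 2, c, x, u, 26), (22, 2, c, x, y, 32)}
Selection G > 8: {(13, 11, c, z, c, 24), (13, 11, r, p, c, 24), (13, 11, v, t, c, 24), (13, 11, z, p, c, 24)}
π_{A, E} gives {(13, p), (13, t), (13, z)} (1 duplicate(s) eliminated).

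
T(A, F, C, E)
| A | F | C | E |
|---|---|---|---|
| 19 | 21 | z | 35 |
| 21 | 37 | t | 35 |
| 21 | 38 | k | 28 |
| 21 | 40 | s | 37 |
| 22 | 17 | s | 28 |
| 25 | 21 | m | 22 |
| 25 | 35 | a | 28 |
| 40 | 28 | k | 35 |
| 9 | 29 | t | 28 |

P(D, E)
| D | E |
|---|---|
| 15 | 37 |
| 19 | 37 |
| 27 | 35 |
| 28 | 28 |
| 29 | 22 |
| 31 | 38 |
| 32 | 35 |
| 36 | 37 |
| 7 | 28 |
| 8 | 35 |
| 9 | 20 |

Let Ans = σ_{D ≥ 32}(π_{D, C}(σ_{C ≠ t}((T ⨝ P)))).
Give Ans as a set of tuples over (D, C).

T ⋈ P (natural join on E): {(19, 21, z, 35, 27), (19, 21, z, 35, 32), (19, 21, z, 35, 8), (21, 37, t, 35, 27), (21, 37, t, 35, 32), (21, 37, t, 35, 8), (21, 38, k, 28, 28), (21, 38, k, 28, 7), (21, 40, s, 37, 15), (21, 40, s, 37, 19), (21, 40, s, 37, 36), (22, 17, s, 28, 28), (22, 17, s, 28, 7), (25, 21, m, 22, 29), (25, 35, a, 28, 28), (25, 35, a, 28, 7), (40, 28, k, 35, 27), (40, 28, k, 35, 32), (40, 28, k, 35, 8), (9, 29, t, 28, 28), (9, 29, t, 28, 7)}
Filtering on C ≠ t leaves {(19, 21, z, 35, 27), (19, 21, z, 35, 32), (19, 21, z, 35, 8), (21, 38, k, 28, 28), (21, 38, k, 28, 7), (21, 40, s, 37, 15), (21, 40, s, 37, 19), (21, 40, s, 37, 36), (22, 17, s, 28, 28), (22, 17, s, 28, 7), (25, 21, m, 22, 29), (25, 35, a, 28, 28), (25, 35, a, 28, 7), (40, 28, k, 35, 27), (40, 28, k, 35, 32), (40, 28, k, 35, 8)}.
Keep only column(s) D, C: {(15, s), (19, s), (27, k), (27, z), (28, a), (28, k), (28, s), (29, m), (32, k), (32, z), (36, s), (7, a), (7, k), (7, s), (8, k), (8, z)}
Filtering on D ≥ 32 leaves {(32, k), (32, z), (36, s)}.

{(32, k), (32, z), (36, s)}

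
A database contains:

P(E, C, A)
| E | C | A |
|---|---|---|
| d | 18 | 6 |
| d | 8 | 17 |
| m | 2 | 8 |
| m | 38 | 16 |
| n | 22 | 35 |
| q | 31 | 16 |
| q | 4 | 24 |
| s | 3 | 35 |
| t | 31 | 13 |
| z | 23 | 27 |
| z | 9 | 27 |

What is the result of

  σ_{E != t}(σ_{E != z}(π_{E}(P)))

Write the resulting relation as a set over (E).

{d, m, n, q, s}

π_{E} gives {d, m, n, q, s, t, z} (4 duplicate(s) eliminated).
σ[E != z]: keep tuples satisfying E != z → {d, m, n, q, s, t}
σ[E != t]: keep tuples satisfying E != t → {d, m, n, q, s}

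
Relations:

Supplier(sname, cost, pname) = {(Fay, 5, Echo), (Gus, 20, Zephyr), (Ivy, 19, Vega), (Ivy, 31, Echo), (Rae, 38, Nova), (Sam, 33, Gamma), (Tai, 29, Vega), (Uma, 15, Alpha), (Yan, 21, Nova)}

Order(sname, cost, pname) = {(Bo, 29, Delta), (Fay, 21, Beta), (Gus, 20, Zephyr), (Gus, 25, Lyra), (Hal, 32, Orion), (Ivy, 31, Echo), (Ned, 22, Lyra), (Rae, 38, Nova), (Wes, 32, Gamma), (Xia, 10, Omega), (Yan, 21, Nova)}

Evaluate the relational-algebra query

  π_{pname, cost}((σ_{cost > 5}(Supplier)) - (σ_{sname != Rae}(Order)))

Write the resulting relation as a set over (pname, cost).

{(Alpha, 15), (Gamma, 33), (Nova, 38), (Vega, 19), (Vega, 29)}

Selection cost > 5: {(Gus, 20, Zephyr), (Ivy, 19, Vega), (Ivy, 31, Echo), (Rae, 38, Nova), (Sam, 33, Gamma), (Tai, 29, Vega), (Uma, 15, Alpha), (Yan, 21, Nova)}
Selection sname != Rae: {(Bo, 29, Delta), (Fay, 21, Beta), (Gus, 20, Zephyr), (Gus, 25, Lyra), (Hal, 32, Orion), (Ivy, 31, Echo), (Ned, 22, Lyra), (Wes, 32, Gamma), (Xia, 10, Omega), (Yan, 21, Nova)}
Difference: {(Gus, 20, Zephyr), (Ivy, 19, Vega), (Ivy, 31, Echo), (Rae, 38, Nova), (Sam, 33, Gamma), (Tai, 29, Vega), (Uma, 15, Alpha), (Yan, 21, Nova)} with {(Bo, 29, Delta), (Fay, 21, Beta), (Gus, 20, Zephyr), (Gus, 25, Lyra), (Hal, 32, Orion), (Ivy, 31, Echo), (Ned, 22, Lyra), (Wes, 32, Gamma), (Xia, 10, Omega), (Yan, 21, Nova)} → {(Ivy, 19, Vega), (Rae, 38, Nova), (Sam, 33, Gamma), (Tai, 29, Vega), (Uma, 15, Alpha)}
Keep only column(s) pname, cost: {(Alpha, 15), (Gamma, 33), (Nova, 38), (Vega, 19), (Vega, 29)}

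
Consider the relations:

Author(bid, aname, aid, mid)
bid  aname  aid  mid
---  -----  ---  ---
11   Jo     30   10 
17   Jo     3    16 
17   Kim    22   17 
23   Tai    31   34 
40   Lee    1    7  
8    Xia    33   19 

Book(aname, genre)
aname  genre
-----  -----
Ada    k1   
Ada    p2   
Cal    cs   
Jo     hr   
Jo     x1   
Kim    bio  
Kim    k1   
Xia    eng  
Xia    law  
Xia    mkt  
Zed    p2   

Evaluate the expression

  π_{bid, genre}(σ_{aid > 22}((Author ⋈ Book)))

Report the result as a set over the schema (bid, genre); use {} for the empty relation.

{(11, hr), (11, x1), (8, eng), (8, law), (8, mkt)}

Natural join on aname: {(11, Jo, 30, 10, hr), (11, Jo, 30, 10, x1), (17, Jo, 3, 16, hr), (17, Jo, 3, 16, x1), (17, Kim, 22, 17, bio), (17, Kim, 22, 17, k1), (8, Xia, 33, 19, eng), (8, Xia, 33, 19, law), (8, Xia, 33, 19, mkt)}
σ[aid > 22]: keep tuples satisfying aid > 22 → {(11, Jo, 30, 10, hr), (11, Jo, 30, 10, x1), (8, Xia, 33, 19, eng), (8, Xia, 33, 19, law), (8, Xia, 33, 19, mkt)}
Keep only column(s) bid, genre: {(11, hr), (11, x1), (8, eng), (8, law), (8, mkt)}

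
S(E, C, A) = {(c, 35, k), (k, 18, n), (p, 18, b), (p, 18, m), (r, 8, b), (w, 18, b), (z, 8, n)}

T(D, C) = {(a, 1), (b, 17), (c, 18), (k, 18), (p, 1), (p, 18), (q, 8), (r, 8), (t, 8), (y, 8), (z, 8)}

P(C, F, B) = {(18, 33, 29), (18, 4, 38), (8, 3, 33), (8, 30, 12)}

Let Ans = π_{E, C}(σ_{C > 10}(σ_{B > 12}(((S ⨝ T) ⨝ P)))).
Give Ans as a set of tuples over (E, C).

{(k, 18), (p, 18), (w, 18)}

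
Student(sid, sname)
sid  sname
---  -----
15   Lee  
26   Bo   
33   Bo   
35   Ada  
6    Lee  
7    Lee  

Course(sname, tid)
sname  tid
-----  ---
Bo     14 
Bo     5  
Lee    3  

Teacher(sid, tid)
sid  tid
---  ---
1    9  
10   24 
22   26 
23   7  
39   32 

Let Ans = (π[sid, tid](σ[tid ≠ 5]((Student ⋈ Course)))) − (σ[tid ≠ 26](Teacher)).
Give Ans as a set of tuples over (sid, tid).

Joining Student and Course on sname yields {(15, Lee, 3), (26, Bo, 14), (26, Bo, 5), (33, Bo, 14), (33, Bo, 5), (6, Lee, 3), (7, Lee, 3)}.
Apply σ_{tid ≠ 5}; surviving tuples: {(15, Lee, 3), (26, Bo, 14), (33, Bo, 14), (6, Lee, 3), (7, Lee, 3)}
Projecting to sid, tid: {(15, 3), (26, 14), (33, 14), (6, 3), (7, 3)}
Apply σ_{tid ≠ 26}; surviving tuples: {(1, 9), (10, 24), (23, 7), (39, 32)}
Set difference of the two operands is {(15, 3), (26, 14), (33, 14), (6, 3), (7, 3)}.

{(15, 3), (26, 14), (33, 14), (6, 3), (7, 3)}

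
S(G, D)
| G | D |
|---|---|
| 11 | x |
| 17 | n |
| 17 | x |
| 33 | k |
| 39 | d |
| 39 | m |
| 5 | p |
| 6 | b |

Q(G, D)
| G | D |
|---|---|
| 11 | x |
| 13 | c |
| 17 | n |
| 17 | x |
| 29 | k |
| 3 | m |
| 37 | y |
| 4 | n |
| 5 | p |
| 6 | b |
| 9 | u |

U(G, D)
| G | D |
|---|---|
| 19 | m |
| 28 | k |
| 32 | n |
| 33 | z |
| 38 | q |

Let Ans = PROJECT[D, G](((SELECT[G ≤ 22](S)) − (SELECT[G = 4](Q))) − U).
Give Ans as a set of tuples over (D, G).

{(b, 6), (n, 17), (p, 5), (x, 11), (x, 17)}

Filtering on G ≤ 22 leaves {(11, x), (17, n), (17, x), (5, p), (6, b)}.
Filtering on G = 4 leaves {(4, n)}.
Difference: {(11, x), (17, n), (17, x), (5, p), (6, b)} with {(4, n)} → {(11, x), (17, n), (17, x), (5, p), (6, b)}
Difference: {(11, x), (17, n), (17, x), (5, p), (6, b)} with {(19, m), (28, k), (32, n), (33, z), (38, q)} → {(11, x), (17, n), (17, x), (5, p), (6, b)}
Keep only column(s) D, G: {(b, 6), (n, 17), (p, 5), (x, 11), (x, 17)}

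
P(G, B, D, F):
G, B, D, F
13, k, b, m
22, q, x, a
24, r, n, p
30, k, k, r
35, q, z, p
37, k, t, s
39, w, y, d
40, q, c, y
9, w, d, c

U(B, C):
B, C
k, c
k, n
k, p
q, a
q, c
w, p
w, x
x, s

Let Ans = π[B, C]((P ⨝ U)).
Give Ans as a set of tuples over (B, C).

{(k, c), (k, n), (k, p), (q, a), (q, c), (w, p), (w, x)}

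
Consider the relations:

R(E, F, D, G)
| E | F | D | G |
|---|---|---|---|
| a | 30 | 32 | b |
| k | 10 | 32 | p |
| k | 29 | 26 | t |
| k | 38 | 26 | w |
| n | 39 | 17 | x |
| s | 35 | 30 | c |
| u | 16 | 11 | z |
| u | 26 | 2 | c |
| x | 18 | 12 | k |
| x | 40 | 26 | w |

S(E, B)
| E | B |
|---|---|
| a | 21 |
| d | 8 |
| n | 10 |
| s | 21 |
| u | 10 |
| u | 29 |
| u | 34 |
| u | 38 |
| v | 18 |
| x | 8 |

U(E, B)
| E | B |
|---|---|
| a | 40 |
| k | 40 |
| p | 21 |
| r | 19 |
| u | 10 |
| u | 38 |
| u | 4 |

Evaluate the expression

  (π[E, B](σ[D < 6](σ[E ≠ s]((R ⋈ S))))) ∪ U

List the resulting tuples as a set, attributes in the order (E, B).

Natural join on E: {(a, 30, 32, b, 21), (n, 39, 17, x, 10), (s, 35, 30, c, 21), (u, 16, 11, z, 10), (u, 16, 11, z, 29), (u, 16, 11, z, 34), (u, 16, 11, z, 38), (u, 26, 2, c, 10), (u, 26, 2, c, 29), (u, 26, 2, c, 34), (u, 26, 2, c, 38), (x, 18, 12, k, 8), (x, 40, 26, w, 8)}
σ[E ≠ s]: keep tuples satisfying E ≠ s → {(a, 30, 32, b, 21), (n, 39, 17, x, 10), (u, 16, 11, z, 10), (u, 16, 11, z, 29), (u, 16, 11, z, 34), (u, 16, 11, z, 38), (u, 26, 2, c, 10), (u, 26, 2, c, 29), (u, 26, 2, c, 34), (u, 26, 2, c, 38), (x, 18, 12, k, 8), (x, 40, 26, w, 8)}
σ[D < 6]: keep tuples satisfying D < 6 → {(u, 26, 2, c, 10), (u, 26, 2, c, 29), (u, 26, 2, c, 34), (u, 26, 2, c, 38)}
π[E, B]: project onto (E, B) → {(u, 10), (u, 29), (u, 34), (u, 38)}
Union: {(u, 10), (u, 29), (u, 34), (u, 38)} with {(a, 40), (k, 40), (p, 21), (r, 19), (u, 10), (u, 38), (u, 4)} → {(a, 40), (k, 40), (p, 21), (r, 19), (u, 10), (u, 29), (u, 34), (u, 38), (u, 4)}

{(a, 40), (k, 40), (p, 21), (r, 19), (u, 10), (u, 29), (u, 34), (u, 38), (u, 4)}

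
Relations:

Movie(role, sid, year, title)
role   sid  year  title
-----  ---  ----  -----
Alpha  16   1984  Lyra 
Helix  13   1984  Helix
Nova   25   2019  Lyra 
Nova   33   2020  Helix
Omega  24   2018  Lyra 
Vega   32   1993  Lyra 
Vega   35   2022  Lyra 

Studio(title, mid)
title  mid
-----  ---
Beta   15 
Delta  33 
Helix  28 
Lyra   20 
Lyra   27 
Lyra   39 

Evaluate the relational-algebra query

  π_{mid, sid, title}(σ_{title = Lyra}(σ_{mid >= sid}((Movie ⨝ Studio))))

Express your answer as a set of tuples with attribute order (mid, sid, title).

{(20, 16, Lyra), (27, 16, Lyra), (27, 24, Lyra), (27, 25, Lyra), (39, 16, Lyra), (39, 24, Lyra), (39, 25, Lyra), (39, 32, Lyra), (39, 35, Lyra)}

Joining Movie and Studio on title yields {(Alpha, 16, 1984, Lyra, 20), (Alpha, 16, 1984, Lyra, 27), (Alpha, 16, 1984, Lyra, 39), (Helix, 13, 1984, Helix, 28), (Nova, 25, 2019, Lyra, 20), (Nova, 25, 2019, Lyra, 27), (Nova, 25, 2019, Lyra, 39), (Nova, 33, 2020, Helix, 28), (Omega, 24, 2018, Lyra, 20), (Omega, 24, 2018, Lyra, 27), (Omega, 24, 2018, Lyra, 39), (Vega, 32, 1993, Lyra, 20), (Vega, 32, 1993, Lyra, 27), (Vega, 32, 1993, Lyra, 39), (Vega, 35, 2022, Lyra, 20), (Vega, 35, 2022, Lyra, 27), (Vega, 35, 2022, Lyra, 39)}.
σ[mid >= sid]: keep tuples satisfying mid >= sid → {(Alpha, 16, 1984, Lyra, 20), (Alpha, 16, 1984, Lyra, 27), (Alpha, 16, 1984, Lyra, 39), (Helix, 13, 1984, Helix, 28), (Nova, 25, 2019, Lyra, 27), (Nova, 25, 2019, Lyra, 39), (Omega, 24, 2018, Lyra, 27), (Omega, 24, 2018, Lyra, 39), (Vega, 32, 1993, Lyra, 39), (Vega, 35, 2022, Lyra, 39)}
σ[title = Lyra]: keep tuples satisfying title = Lyra → {(Alpha, 16, 1984, Lyra, 20), (Alpha, 16, 1984, Lyra, 27), (Alpha, 16, 1984, Lyra, 39), (Nova, 25, 2019, Lyra, 27), (Nova, 25, 2019, Lyra, 39), (Omega, 24, 2018, Lyra, 27), (Omega, 24, 2018, Lyra, 39), (Vega, 32, 1993, Lyra, 39), (Vega, 35, 2022, Lyra, 39)}
π[mid, sid, title]: project onto (mid, sid, title) → {(20, 16, Lyra), (27, 16, Lyra), (27, 24, Lyra), (27, 25, Lyra), (39, 16, Lyra), (39, 24, Lyra), (39, 25, Lyra), (39, 32, Lyra), (39, 35, Lyra)}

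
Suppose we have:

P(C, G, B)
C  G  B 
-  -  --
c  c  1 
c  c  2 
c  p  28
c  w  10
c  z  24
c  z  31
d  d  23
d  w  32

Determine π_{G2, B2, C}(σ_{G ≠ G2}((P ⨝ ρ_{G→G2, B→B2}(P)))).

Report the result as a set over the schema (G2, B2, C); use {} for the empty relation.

ρ[G→G2, B→B2]: schema becomes (C, G2, B2); tuples unchanged.
Natural join on C: {(c, c, 1, c, 1), (c, c, 1, c, 2), (c, c, 1, p, 28), (c, c, 1, w, 10), (c, c, 1, z, 24), (c, c, 1, z, 31), (c, c, 2, c, 1), (c, c, 2, c, 2), (c, c, 2, p, 28), (c, c, 2, w, 10), (c, c, 2, z, 24), (c, c, 2, z, 31), (c, p, 28, c, 1), (c, p, 28, c, 2), (c, p, 28, p, 28), (c, p, 28, w, 10), (c, p, 28, z, 24), (c, p, 28, z, 31), (c, w, 10, c, 1), (c, w, 10, c, 2), (c, w, 10, p, 28), (c, w, 10, w, 10), (c, w, 10, z, 24), (c, w, 10, z, 31), (c, z, 24, c, 1), (c, z, 24, c, 2), (c, z, 24, p, 28), (c, z, 24, w, 10), (c, z, 24, z, 24), (c, z, 24, z, 31), (c, z, 31, c, 1), (c, z, 31, c, 2), (c, z, 31, p, 28), (c, z, 31, w, 10), (c, z, 31, z, 24), (c, z, 31, z, 31), (d, d, 23, d, 23), (d, d, 23, w, 32), (d, w, 32, d, 23), (d, w, 32, w, 32)}
Filtering on G ≠ G2 leaves {(c, c, 1, p, 28), (c, c, 1, w, 10), (c, c, 1, z, 24), (c, c, 1, z, 31), (c, c, 2, p, 28), (c, c, 2, w, 10), (c, c, 2, z, 24), (c, c, 2, z, 31), (c, p, 28, c, 1), (c, p, 28, c, 2), (c, p, 28, w, 10), (c, p, 28, z, 24), (c, p, 28, z, 31), (c, w, 10, c, 1), (c, w, 10, c, 2), (c, w, 10, p, 28), (c, w, 10, z, 24), (c, w, 10, z, 31), (c, z, 24, c, 1), (c, z, 24, c, 2), (c, z, 24, p, 28), (c, z, 24, w, 10), (c, z, 31, c, 1), (c, z, 31, c, 2), (c, z, 31, p, 28), (c, z, 31, w, 10), (d, d, 23, w, 32), (d, w, 32, d, 23)}.
π_{G2, B2, C} gives {(c, 1, c), (c, 2, c), (d, 23, d), (p, 28, c), (w, 10, c), (w, 32, d), (z, 24, c), (z, 31, c)} (20 duplicate(s) eliminated).

{(c, 1, c), (c, 2, c), (d, 23, d), (p, 28, c), (w, 10, c), (w, 32, d), (z, 24, c), (z, 31, c)}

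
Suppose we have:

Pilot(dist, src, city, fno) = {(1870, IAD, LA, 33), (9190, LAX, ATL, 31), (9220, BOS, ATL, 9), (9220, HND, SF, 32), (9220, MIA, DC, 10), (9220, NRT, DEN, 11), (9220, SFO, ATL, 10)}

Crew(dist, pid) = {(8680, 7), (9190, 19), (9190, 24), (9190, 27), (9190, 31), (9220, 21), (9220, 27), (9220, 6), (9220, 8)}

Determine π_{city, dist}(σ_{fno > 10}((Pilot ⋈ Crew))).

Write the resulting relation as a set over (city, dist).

{(ATL, 9190), (DEN, 9220), (SF, 9220)}

Joining Pilot and Crew on dist yields {(9190, LAX, ATL, 31, 19), (9190, LAX, ATL, 31, 24), (9190, LAX, ATL, 31, 27), (9190, LAX, ATL, 31, 31), (9220, BOS, ATL, 9, 21), (9220, BOS, ATL, 9, 27), (9220, BOS, ATL, 9, 6), (9220, BOS, ATL, 9, 8), (9220, HND, SF, 32, 21), (9220, HND, SF, 32, 27), (9220, HND, SF, 32, 6), (9220, HND, SF, 32, 8), (9220, MIA, DC, 10, 21), (9220, MIA, DC, 10, 27), (9220, MIA, DC, 10, 6), (9220, MIA, DC, 10, 8), (9220, NRT, DEN, 11, 21), (9220, NRT, DEN, 11, 27), (9220, NRT, DEN, 11, 6), (9220, NRT, DEN, 11, 8), (9220, SFO, ATL, 10, 21), (9220, SFO, ATL, 10, 27), (9220, SFO, ATL, 10, 6), (9220, SFO, ATL, 10, 8)}.
Selection fno > 10: {(9190, LAX, ATL, 31, 19), (9190, LAX, ATL, 31, 24), (9190, LAX, ATL, 31, 27), (9190, LAX, ATL, 31, 31), (9220, HND, SF, 32, 21), (9220, HND, SF, 32, 27), (9220, HND, SF, 32, 6), (9220, HND, SF, 32, 8), (9220, NRT, DEN, 11, 21), (9220, NRT, DEN, 11, 27), (9220, NRT, DEN, 11, 6), (9220, NRT, DEN, 11, 8)}
π_{city, dist} gives {(ATL, 9190), (DEN, 9220), (SF, 9220)} (9 duplicate(s) eliminated).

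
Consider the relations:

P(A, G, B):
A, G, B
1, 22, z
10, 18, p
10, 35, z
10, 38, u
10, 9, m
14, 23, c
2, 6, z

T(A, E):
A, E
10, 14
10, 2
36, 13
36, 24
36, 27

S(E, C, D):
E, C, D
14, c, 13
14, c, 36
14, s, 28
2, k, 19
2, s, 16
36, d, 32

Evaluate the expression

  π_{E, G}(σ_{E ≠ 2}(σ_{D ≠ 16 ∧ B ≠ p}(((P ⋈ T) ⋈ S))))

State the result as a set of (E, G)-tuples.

{(14, 35), (14, 38), (14, 9)}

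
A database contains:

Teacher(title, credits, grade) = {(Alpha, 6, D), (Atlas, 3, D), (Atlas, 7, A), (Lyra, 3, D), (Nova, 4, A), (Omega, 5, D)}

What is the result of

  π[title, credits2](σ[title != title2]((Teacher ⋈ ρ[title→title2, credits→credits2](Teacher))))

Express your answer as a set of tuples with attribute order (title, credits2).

{(Alpha, 3), (Alpha, 5), (Atlas, 3), (Atlas, 4), (Atlas, 5), (Atlas, 6), (Lyra, 3), (Lyra, 5), (Lyra, 6), (Nova, 7), (Omega, 3), (Omega, 6)}

ρ[title→title2, credits→credits2]: schema becomes (title2, credits2, grade); tuples unchanged.
Teacher ⋈ ρ[title→title2, credits→credits2](Teacher) (natural join on grade): {(Alpha, 6, D, Alpha, 6), (Alpha, 6, D, Atlas, 3), (Alpha, 6, D, Lyra, 3), (Alpha, 6, D, Omega, 5), (Atlas, 3, D, Alpha, 6), (Atlas, 3, D, Atlas, 3), (Atlas, 3, D, Lyra, 3), (Atlas, 3, D, Omega, 5), (Atlas, 7, A, Atlas, 7), (Atlas, 7, A, Nova, 4), (Lyra, 3, D, Alpha, 6), (Lyra, 3, D, Atlas, 3), (Lyra, 3, D, Lyra, 3), (Lyra, 3, D, Omega, 5), (Nova, 4, A, Atlas, 7), (Nova, 4, A, Nova, 4), (Omega, 5, D, Alpha, 6), (Omega, 5, D, Atlas, 3), (Omega, 5, D, Lyra, 3), (Omega, 5, D, Omega, 5)}
Apply σ_{title != title2}; surviving tuples: {(Alpha, 6, D, Atlas, 3), (Alpha, 6, D, Lyra, 3), (Alpha, 6, D, Omega, 5), (Atlas, 3, D, Alpha, 6), (Atlas, 3, D, Lyra, 3), (Atlas, 3, D, Omega, 5), (Atlas, 7, A, Nova, 4), (Lyra, 3, D, Alpha, 6), (Lyra, 3, D, Atlas, 3), (Lyra, 3, D, Omega, 5), (Nova, 4, A, Atlas, 7), (Omega, 5, D, Alpha, 6), (Omega, 5, D, Atlas, 3), (Omega, 5, D, Lyra, 3)}
Projecting to title, credits2 (2 duplicate(s) eliminated): {(Alpha, 3), (Alpha, 5), (Atlas, 3), (Atlas, 4), (Atlas, 5), (Atlas, 6), (Lyra, 3), (Lyra, 5), (Lyra, 6), (Nova, 7), (Omega, 3), (Omega, 6)}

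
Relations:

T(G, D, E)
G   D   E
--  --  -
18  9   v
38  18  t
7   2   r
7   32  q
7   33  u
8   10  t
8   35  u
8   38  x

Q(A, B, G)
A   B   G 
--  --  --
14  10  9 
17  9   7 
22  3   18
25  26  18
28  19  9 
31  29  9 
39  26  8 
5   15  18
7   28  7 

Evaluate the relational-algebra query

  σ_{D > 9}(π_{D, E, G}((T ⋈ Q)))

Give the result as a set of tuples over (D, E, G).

Natural join on G: {(18, 9, v, 22, 3), (18, 9, v, 25, 26), (18, 9, v, 5, 15), (7, 2, r, 17, 9), (7, 2, r, 7, 28), (7, 32, q, 17, 9), (7, 32, q, 7, 28), (7, 33, u, 17, 9), (7, 33, u, 7, 28), (8, 10, t, 39, 26), (8, 35, u, 39, 26), (8, 38, x, 39, 26)}
Projecting to D, E, G (5 duplicate(s) eliminated): {(10, t, 8), (2, r, 7), (32, q, 7), (33, u, 7), (35, u, 8), (38, x, 8), (9, v, 18)}
Selection D > 9: {(10, t, 8), (32, q, 7), (33, u, 7), (35, u, 8), (38, x, 8)}

{(10, t, 8), (32, q, 7), (33, u, 7), (35, u, 8), (38, x, 8)}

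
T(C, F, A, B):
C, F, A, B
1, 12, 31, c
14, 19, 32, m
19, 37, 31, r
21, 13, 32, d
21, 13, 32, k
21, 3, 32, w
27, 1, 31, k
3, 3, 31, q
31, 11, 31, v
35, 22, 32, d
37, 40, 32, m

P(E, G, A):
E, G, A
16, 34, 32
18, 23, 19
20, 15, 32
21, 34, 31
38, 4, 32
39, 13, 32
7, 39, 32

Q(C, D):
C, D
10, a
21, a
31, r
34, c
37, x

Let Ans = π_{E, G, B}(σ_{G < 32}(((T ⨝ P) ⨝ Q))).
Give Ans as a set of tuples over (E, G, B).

Natural join on A: {(1, 12, 31, c, 21, 34), (14, 19, 32, m, 16, 34), (14, 19, 32, m, 20, 15), (14, 19, 32, m, 38, 4), (14, 19, 32, m, 39, 13), (14, 19, 32, m, 7, 39), (19, 37, 31, r, 21, 34), (21, 13, 32, d, 16, 34), (21, 13, 32, d, 20, 15), (21, 13, 32, d, 38, 4), (21, 13, 32, d, 39, 13), (21, 13, 32, d, 7, 39), (21, 13, 32, k, 16, 34), (21, 13, 32, k, 20, 15), (21, 13, 32, k, 38, 4), (21, 13, 32, k, 39, 13), (21, 13, 32, k, 7, 39), (21, 3, 32, w, 16, 34), (21, 3, 32, w, 20, 15), (21, 3, 32, w, 38, 4), (21, 3, 32, w, 39, 13), (21, 3, 32, w, 7, 39), (27, 1, 31, k, 21, 34), (3, 3, 31, q, 21, 34), (31, 11, 31, v, 21, 34), (35, 22, 32, d, 16, 34), (35, 22, 32, d, 20, 15), (35, 22, 32, d, 38, 4), (35, 22, 32, d, 39, 13), (35, 22, 32, d, 7, 39), (37, 40, 32, m, 16, 34), (37, 40, 32, m, 20, 15), (37, 40, 32, m, 38, 4), (37, 40, 32, m, 39, 13), (37, 40, 32, m, 7, 39)}
Natural join on C: {(21, 13, 32, d, 16, 34, a), (21, 13, 32, d, 20, 15, a), (21, 13, 32, d, 38, 4, a), (21, 13, 32, d, 39, 13, a), (21, 13, 32, d, 7, 39, a), (21, 13, 32, k, 16, 34, a), (21, 13, 32, k, 20, 15, a), (21, 13, 32, k, 38, 4, a), (21, 13, 32, k, 39, 13, a), (21, 13, 32, k, 7, 39, a), (21, 3, 32, w, 16, 34, a), (21, 3, 32, w, 20, 15, a), (21, 3, 32, w, 38, 4, a), (21, 3, 32, w, 39, 13, a), (21, 3, 32, w, 7, 39, a), (31, 11, 31, v, 21, 34, r), (37, 40, 32, m, 16, 34, x), (37, 40, 32, m, 20, 15, x), (37, 40, 32, m, 38, 4, x), (37, 40, 32, m, 39, 13, x), (37, 40, 32, m, 7, 39, x)}
Apply σ_{G < 32}; surviving tuples: {(21, 13, 32, d, 20, 15, a), (21, 13, 32, d, 38, 4, a), (21, 13, 32, d, 39, 13, a), (21, 13, 32, k, 20, 15, a), (21, 13, 32, k, 38, 4, a), (21, 13, 32, k, 39, 13, a), (21, 3, 32, w, 20, 15, a), (21, 3, 32, w, 38, 4, a), (21, 3, 32, w, 39, 13, a), (37, 40, 32, m, 20, 15, x), (37, 40, 32, m, 38, 4, x), (37, 40, 32, m, 39, 13, x)}
Projecting to E, G, B: {(20, 15, d), (20, 15, k), (20, 15, m), (20, 15, w), (38, 4, d), (38, 4, k), (38, 4, m), (38, 4, w), (39, 13, d), (39, 13, k), (39, 13, m), (39, 13, w)}

{(20, 15, d), (20, 15, k), (20, 15, m), (20, 15, w), (38, 4, d), (38, 4, k), (38, 4, m), (38, 4, w), (39, 13, d), (39, 13, k), (39, 13, m), (39, 13, w)}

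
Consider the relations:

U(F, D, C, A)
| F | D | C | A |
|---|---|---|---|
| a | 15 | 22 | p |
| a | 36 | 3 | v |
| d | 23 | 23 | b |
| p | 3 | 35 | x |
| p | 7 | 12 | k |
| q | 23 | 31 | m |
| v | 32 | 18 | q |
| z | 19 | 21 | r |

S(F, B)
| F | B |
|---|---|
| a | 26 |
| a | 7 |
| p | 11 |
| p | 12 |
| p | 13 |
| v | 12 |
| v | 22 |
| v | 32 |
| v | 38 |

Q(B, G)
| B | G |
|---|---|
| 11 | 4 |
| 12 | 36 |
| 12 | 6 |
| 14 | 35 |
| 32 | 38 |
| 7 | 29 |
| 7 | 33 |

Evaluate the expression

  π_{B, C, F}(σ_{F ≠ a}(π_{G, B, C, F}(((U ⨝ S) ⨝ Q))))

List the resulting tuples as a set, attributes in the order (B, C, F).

{(11, 12, p), (11, 35, p), (12, 12, p), (12, 18, v), (12, 35, p), (32, 18, v)}

Natural join on F: {(a, 15, 22, p, 26), (a, 15, 22, p, 7), (a, 36, 3, v, 26), (a, 36, 3, v, 7), (p, 3, 35, x, 11), (p, 3, 35, x, 12), (p, 3, 35, x, 13), (p, 7, 12, k, 11), (p, 7, 12, k, 12), (p, 7, 12, k, 13), (v, 32, 18, q, 12), (v, 32, 18, q, 22), (v, 32, 18, q, 32), (v, 32, 18, q, 38)}
Natural join on B: {(a, 15, 22, p, 7, 29), (a, 15, 22, p, 7, 33), (a, 36, 3, v, 7, 29), (a, 36, 3, v, 7, 33), (p, 3, 35, x, 11, 4), (p, 3, 35, x, 12, 36), (p, 3, 35, x, 12, 6), (p, 7, 12, k, 11, 4), (p, 7, 12, k, 12, 36), (p, 7, 12, k, 12, 6), (v, 32, 18, q, 12, 36), (v, 32, 18, q, 12, 6), (v, 32, 18, q, 32, 38)}
π_{G, B, C, F} gives {(29, 7, 22, a), (29, 7, 3, a), (33, 7, 22, a), (33, 7, 3, a), (36, 12, 12, p), (36, 12, 18, v), (36, 12, 35, p), (38, 32, 18, v), (4, 11, 12, p), (4, 11, 35, p), (6, 12, 12, p), (6, 12, 18, v), (6, 12, 35, p)}.
Filtering on F ≠ a leaves {(36, 12, 12, p), (36, 12, 18, v), (36, 12, 35, p), (38, 32, 18, v), (4, 11, 12, p), (4, 11, 35, p), (6, 12, 12, p), (6, 12, 18, v), (6, 12, 35, p)}.
π_{B, C, F} gives {(11, 12, p), (11, 35, p), (12, 12, p), (12, 18, v), (12, 35, p), (32, 18, v)} (3 duplicate(s) eliminated).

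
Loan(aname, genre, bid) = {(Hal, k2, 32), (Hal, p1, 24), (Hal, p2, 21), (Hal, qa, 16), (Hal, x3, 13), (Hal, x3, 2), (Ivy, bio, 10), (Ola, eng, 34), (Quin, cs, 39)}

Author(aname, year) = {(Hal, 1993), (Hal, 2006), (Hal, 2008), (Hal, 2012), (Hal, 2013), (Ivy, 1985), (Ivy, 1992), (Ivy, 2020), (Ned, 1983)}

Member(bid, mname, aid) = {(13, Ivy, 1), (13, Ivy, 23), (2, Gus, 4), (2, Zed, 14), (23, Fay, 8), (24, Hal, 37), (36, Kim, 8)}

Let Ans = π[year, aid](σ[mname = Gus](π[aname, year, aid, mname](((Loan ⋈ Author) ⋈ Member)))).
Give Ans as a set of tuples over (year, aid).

Joining Loan and Author on aname yields {(Hal, k2, 32, 1993), (Hal, k2, 32, 2006), (Hal, k2, 32, 2008), (Hal, k2, 32, 2012), (Hal, k2, 32, 2013), (Hal, p1, 24, 1993), (Hal, p1, 24, 2006), (Hal, p1, 24, 2008), (Hal, p1, 24, 2012), (Hal, p1, 24, 2013), (Hal, p2, 21, 1993), (Hal, p2, 21, 2006), (Hal, p2, 21, 2008), (Hal, p2, 21, 2012), (Hal, p2, 21, 2013), (Hal, qa, 16, 1993), (Hal, qa, 16, 2006), (Hal, qa, 16, 2008), (Hal, qa, 16, 2012), (Hal, qa, 16, 2013), (Hal, x3, 13, 1993), (Hal, x3, 13, 2006), (Hal, x3, 13, 2008), (Hal, x3, 13, 2012), (Hal, x3, 13, 2013), (Hal, x3, 2, 1993), (Hal, x3, 2, 2006), (Hal, x3, 2, 2008), (Hal, x3, 2, 2012), (Hal, x3, 2, 2013), (Ivy, bio, 10, 1985), (Ivy, bio, 10, 1992), (Ivy, bio, 10, 2020)}.
Joining (Loan ⋈ Author) and Member on bid yields {(Hal, p1, 24, 1993, Hal, 37), (Hal, p1, 24, 2006, Hal, 37), (Hal, p1, 24, 2008, Hal, 37), (Hal, p1, 24, 2012, Hal, 37), (Hal, p1, 24, 2013, Hal, 37), (Hal, x3, 13, 1993, Ivy, 1), (Hal, x3, 13, 1993, Ivy, 23), (Hal, x3, 13, 2006, Ivy, 1), (Hal, x3, 13, 2006, Ivy, 23), (Hal, x3, 13, 2008, Ivy, 1), (Hal, x3, 13, 2008, Ivy, 23), (Hal, x3, 13, 2012, Ivy, 1), (Hal, x3, 13, 2012, Ivy, 23), (Hal, x3, 13, 2013, Ivy, 1), (Hal, x3, 13, 2013, Ivy, 23), (Hal, x3, 2, 1993, Gus, 4), (Hal, x3, 2, 1993, Zed, 14), (Hal, x3, 2, 2006, Gus, 4), (Hal, x3, 2, 2006, Zed, 14), (Hal, x3, 2, 2008, Gus, 4), (Hal, x3, 2, 2008, Zed, 14), (Hal, x3, 2, 2012, Gus, 4), (Hal, x3, 2, 2012, Zed, 14), (Hal, x3, 2, 2013, Gus, 4), (Hal, x3, 2, 2013, Zed, 14)}.
π[aname, year, aid, mname]: project onto (aname, year, aid, mname) → {(Hal, 1993, 1, Ivy), (Hal, 1993, 14, Zed), (Hal, 1993, 23, Ivy), (Hal, 1993, 37, Hal), (Hal, 1993, 4, Gus), (Hal, 2006, 1, Ivy), (Hal, 2006, 14, Zed), (Hal, 2006, 23, Ivy), (Hal, 2006, 37, Hal), (Hal, 2006, 4, Gus), (Hal, 2008, 1, Ivy), (Hal, 2008, 14, Zed), (Hal, 2008, 23, Ivy), (Hal, 2008, 37, Hal), (Hal, 2008, 4, Gus), (Hal, 2012, 1, Ivy), (Hal, 2012, 14, Zed), (Hal, 2012, 23, Ivy), (Hal, 2012, 37, Hal), (Hal, 2012, 4, Gus), (Hal, 2013, 1, Ivy), (Hal, 2013, 14, Zed), (Hal, 2013, 23, Ivy), (Hal, 2013, 37, Hal), (Hal, 2013, 4, Gus)}
σ[mname = Gus]: keep tuples satisfying mname = Gus → {(Hal, 1993, 4, Gus), (Hal, 2006, 4, Gus), (Hal, 2008, 4, Gus), (Hal, 2012, 4, Gus), (Hal, 2013, 4, Gus)}
π[year, aid]: project onto (year, aid) → {(1993, 4), (2006, 4), (2008, 4), (2012, 4), (2013, 4)}

{(1993, 4), (2006, 4), (2008, 4), (2012, 4), (2013, 4)}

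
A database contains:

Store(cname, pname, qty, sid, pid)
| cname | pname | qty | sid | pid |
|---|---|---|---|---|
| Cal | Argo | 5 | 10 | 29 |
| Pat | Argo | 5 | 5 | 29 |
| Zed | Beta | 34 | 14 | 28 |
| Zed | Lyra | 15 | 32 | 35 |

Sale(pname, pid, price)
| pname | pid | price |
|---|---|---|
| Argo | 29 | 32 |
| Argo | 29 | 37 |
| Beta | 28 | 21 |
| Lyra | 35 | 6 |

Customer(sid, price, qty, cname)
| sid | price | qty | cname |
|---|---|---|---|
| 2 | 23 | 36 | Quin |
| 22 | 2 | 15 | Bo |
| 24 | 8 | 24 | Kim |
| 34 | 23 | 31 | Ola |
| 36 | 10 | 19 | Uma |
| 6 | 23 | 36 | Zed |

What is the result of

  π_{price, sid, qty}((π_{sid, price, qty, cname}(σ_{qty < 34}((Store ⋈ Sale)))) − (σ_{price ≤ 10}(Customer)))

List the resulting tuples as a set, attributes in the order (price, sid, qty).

{(32, 10, 5), (32, 5, 5), (37, 10, 5), (37, 5, 5), (6, 32, 15)}

Joining Store and Sale on pname, pid yields {(Cal, Argo, 5, 10, 29, 32), (Cal, Argo, 5, 10, 29, 37), (Pat, Argo, 5, 5, 29, 32), (Pat, Argo, 5, 5, 29, 37), (Zed, Beta, 34, 14, 28, 21), (Zed, Lyra, 15, 32, 35, 6)}.
Apply σ_{qty < 34}; surviving tuples: {(Cal, Argo, 5, 10, 29, 32), (Cal, Argo, 5, 10, 29, 37), (Pat, Argo, 5, 5, 29, 32), (Pat, Argo, 5, 5, 29, 37), (Zed, Lyra, 15, 32, 35, 6)}
Projecting to sid, price, qty, cname: {(10, 32, 5, Cal), (10, 37, 5, Cal), (32, 6, 15, Zed), (5, 32, 5, Pat), (5, 37, 5, Pat)}
Apply σ_{price ≤ 10}; surviving tuples: {(22, 2, 15, Bo), (24, 8, 24, Kim), (36, 10, 19, Uma)}
Set difference of the two operands is {(10, 32, 5, Cal), (10, 37, 5, Cal), (32, 6, 15, Zed), (5, 32, 5, Pat), (5, 37, 5, Pat)}.
Projecting to price, sid, qty: {(32, 10, 5), (32, 5, 5), (37, 10, 5), (37, 5, 5), (6, 32, 15)}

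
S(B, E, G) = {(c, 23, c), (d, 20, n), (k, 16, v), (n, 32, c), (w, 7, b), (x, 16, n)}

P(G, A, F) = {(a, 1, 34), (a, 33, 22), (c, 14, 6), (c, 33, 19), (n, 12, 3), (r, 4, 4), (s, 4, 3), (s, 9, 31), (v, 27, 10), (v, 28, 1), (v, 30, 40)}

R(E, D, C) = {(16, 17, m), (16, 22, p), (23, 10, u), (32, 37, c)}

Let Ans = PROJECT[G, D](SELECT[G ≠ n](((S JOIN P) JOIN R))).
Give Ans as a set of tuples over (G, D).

S ⋈ P (natural join on G): {(c, 23, c, 14, 6), (c, 23, c, 33, 19), (d, 20, n, 12, 3), (k, 16, v, 27, 10), (k, 16, v, 28, 1), (k, 16, v, 30, 40), (n, 32, c, 14, 6), (n, 32, c, 33, 19), (x, 16, n, 12, 3)}
(S JOIN P) ⋈ R (natural join on E): {(c, 23, c, 14, 6, 10, u), (c, 23, c, 33, 19, 10, u), (k, 16, v, 27, 10, 17, m), (k, 16, v, 27, 10, 22, p), (k, 16, v, 28, 1, 17, m), (k, 16, v, 28, 1, 22, p), (k, 16, v, 30, 40, 17, m), (k, 16, v, 30, 40, 22, p), (n, 32, c, 14, 6, 37, c), (n, 32, c, 33, 19, 37, c), (x, 16, n, 12, 3, 17, m), (x, 16, n, 12, 3, 22, p)}
Apply σ_{G ≠ n}; surviving tuples: {(c, 23, c, 14, 6, 10, u), (c, 23, c, 33, 19, 10, u), (k, 16, v, 27, 10, 17, m), (k, 16, v, 27, 10, 22, p), (k, 16, v, 28, 1, 17, m), (k, 16, v, 28, 1, 22, p), (k, 16, v, 30, 40, 17, m), (k, 16, v, 30, 40, 22, p), (n, 32, c, 14, 6, 37, c), (n, 32, c, 33, 19, 37, c)}
Keep only column(s) G, D (6 duplicate(s) eliminated): {(c, 10), (c, 37), (v, 17), (v, 22)}

{(c, 10), (c, 37), (v, 17), (v, 22)}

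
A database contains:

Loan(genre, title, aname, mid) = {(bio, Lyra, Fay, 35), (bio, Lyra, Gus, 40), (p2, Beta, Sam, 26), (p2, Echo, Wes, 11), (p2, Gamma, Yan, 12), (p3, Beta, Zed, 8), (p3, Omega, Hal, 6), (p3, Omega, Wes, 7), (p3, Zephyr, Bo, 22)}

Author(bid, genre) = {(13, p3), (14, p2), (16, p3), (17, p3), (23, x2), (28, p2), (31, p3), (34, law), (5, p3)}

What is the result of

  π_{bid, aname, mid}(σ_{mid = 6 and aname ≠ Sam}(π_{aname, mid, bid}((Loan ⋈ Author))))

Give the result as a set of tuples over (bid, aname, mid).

{(13, Hal, 6), (16, Hal, 6), (17, Hal, 6), (31, Hal, 6), (5, Hal, 6)}

Loan ⋈ Author (natural join on genre): {(p2, Beta, Sam, 26, 14), (p2, Beta, Sam, 26, 28), (p2, Echo, Wes, 11, 14), (p2, Echo, Wes, 11, 28), (p2, Gamma, Yan, 12, 14), (p2, Gamma, Yan, 12, 28), (p3, Beta, Zed, 8, 13), (p3, Beta, Zed, 8, 16), (p3, Beta, Zed, 8, 17), (p3, Beta, Zed, 8, 31), (p3, Beta, Zed, 8, 5), (p3, Omega, Hal, 6, 13), (p3, Omega, Hal, 6, 16), (p3, Omega, Hal, 6, 17), (p3, Omega, Hal, 6, 31), (p3, Omega, Hal, 6, 5), (p3, Omega, Wes, 7, 13), (p3, Omega, Wes, 7, 16), (p3, Omega, Wes, 7, 17), (p3, Omega, Wes, 7, 31), (p3, Omega, Wes, 7, 5), (p3, Zephyr, Bo, 22, 13), (p3, Zephyr, Bo, 22, 16), (p3, Zephyr, Bo, 22, 17), (p3, Zephyr, Bo, 22, 31), (p3, Zephyr, Bo, 22, 5)}
Projecting to aname, mid, bid: {(Bo, 22, 13), (Bo, 22, 16), (Bo, 22, 17), (Bo, 22, 31), (Bo, 22, 5), (Hal, 6, 13), (Hal, 6, 16), (Hal, 6, 17), (Hal, 6, 31), (Hal, 6, 5), (Sam, 26, 14), (Sam, 26, 28), (Wes, 11, 14), (Wes, 11, 28), (Wes, 7, 13), (Wes, 7, 16), (Wes, 7, 17), (Wes, 7, 31), (Wes, 7, 5), (Yan, 12, 14), (Yan, 12, 28), (Zed, 8, 13), (Zed, 8, 16), (Zed, 8, 17), (Zed, 8, 31), (Zed, 8, 5)}
Filtering on mid = 6 and aname ≠ Sam leaves {(Hal, 6, 13), (Hal, 6, 16), (Hal, 6, 17), (Hal, 6, 31), (Hal, 6, 5)}.
Projecting to bid, aname, mid: {(13, Hal, 6), (16, Hal, 6), (17, Hal, 6), (31, Hal, 6), (5, Hal, 6)}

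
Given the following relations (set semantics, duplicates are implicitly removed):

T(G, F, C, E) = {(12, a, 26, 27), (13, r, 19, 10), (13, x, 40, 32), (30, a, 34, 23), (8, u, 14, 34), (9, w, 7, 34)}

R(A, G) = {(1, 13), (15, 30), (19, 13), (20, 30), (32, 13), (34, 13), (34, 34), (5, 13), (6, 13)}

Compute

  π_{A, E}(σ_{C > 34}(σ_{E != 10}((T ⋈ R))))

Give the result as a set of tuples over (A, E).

T ⋈ R (natural join on G): {(13, r, 19, 10, 1), (13, r, 19, 10, 19), (13, r, 19, 10, 32), (13, r, 19, 10, 34), (13, r, 19, 10, 5), (13, r, 19, 10, 6), (13, x, 40, 32, 1), (13, x, 40, 32, 19), (13, x, 40, 32, 32), (13, x, 40, 32, 34), (13, x, 40, 32, 5), (13, x, 40, 32, 6), (30, a, 34, 23, 15), (30, a, 34, 23, 20)}
Apply σ_{E != 10}; surviving tuples: {(13, x, 40, 32, 1), (13, x, 40, 32, 19), (13, x, 40, 32, 32), (13, x, 40, 32, 34), (13, x, 40, 32, 5), (13, x, 40, 32, 6), (30, a, 34, 23, 15), (30, a, 34, 23, 20)}
Apply σ_{C > 34}; surviving tuples: {(13, x, 40, 32, 1), (13, x, 40, 32, 19), (13, x, 40, 32, 32), (13, x, 40, 32, 34), (13, x, 40, 32, 5), (13, x, 40, 32, 6)}
π[A, E]: project onto (A, E) → {(1, 32), (19, 32), (32, 32), (34, 32), (5, 32), (6, 32)}

{(1, 32), (19, 32), (32, 32), (34, 32), (5, 32), (6, 32)}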